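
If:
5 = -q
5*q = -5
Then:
No Solution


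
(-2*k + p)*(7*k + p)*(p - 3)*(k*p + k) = -14*k^3*p^2 + 28*k^3*p + 42*k^3 + 5*k^2*p^3 - 10*k^2*p^2 - 15*k^2*p + k*p^4 - 2*k*p^3 - 3*k*p^2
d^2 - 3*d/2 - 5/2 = (d - 5/2)*(d + 1)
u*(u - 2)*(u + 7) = u^3 + 5*u^2 - 14*u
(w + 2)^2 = w^2 + 4*w + 4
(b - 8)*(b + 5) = b^2 - 3*b - 40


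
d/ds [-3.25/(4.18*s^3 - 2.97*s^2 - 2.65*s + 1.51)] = (40.755*s^2 - 19.305*s - 8.6125)/(4.18*s^3 - 2.97*s^2 - 2.65*s + 1.51)^2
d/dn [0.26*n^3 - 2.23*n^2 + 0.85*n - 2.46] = 0.78*n^2 - 4.46*n + 0.85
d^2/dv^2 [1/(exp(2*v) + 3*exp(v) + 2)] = (2*(2*exp(v) + 3)^2*exp(v) - (4*exp(v) + 3)*(exp(2*v) + 3*exp(v) + 2))*exp(v)/(exp(2*v) + 3*exp(v) + 2)^3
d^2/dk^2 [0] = 0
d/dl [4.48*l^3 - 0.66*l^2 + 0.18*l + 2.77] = 13.44*l^2 - 1.32*l + 0.18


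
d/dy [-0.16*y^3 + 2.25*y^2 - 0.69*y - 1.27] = -0.48*y^2 + 4.5*y - 0.69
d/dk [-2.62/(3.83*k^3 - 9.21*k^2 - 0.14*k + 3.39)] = (30.1038*k^2 - 48.2604*k - 0.3668)/(3.83*k^3 - 9.21*k^2 - 0.14*k + 3.39)^2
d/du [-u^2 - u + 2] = -2*u - 1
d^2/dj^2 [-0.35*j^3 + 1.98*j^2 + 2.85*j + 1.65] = 3.96 - 2.1*j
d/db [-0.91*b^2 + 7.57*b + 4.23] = 7.57 - 1.82*b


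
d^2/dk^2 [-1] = 0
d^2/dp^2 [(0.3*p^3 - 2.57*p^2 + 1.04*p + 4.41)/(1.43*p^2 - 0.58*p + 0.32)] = (-7.105427357601e-15*p^4 - 0.0824439999999953*p^3 + 60.830166*p^2 - 24.617028*p - 1.209272)/(2.924207*p^6 - 3.558126*p^5 + 3.40626*p^4 - 1.78756*p^3 + 0.76224*p^2 - 0.178176*p + 0.032768)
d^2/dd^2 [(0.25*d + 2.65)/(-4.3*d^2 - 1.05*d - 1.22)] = (-(0.25*d + 2.65)*(8.6*d + 1.05)*(17.2*d + 2.1) + (6.45*d + 23.315)*(4.3*d^2 + 1.05*d + 1.22))/(4.3*d^2 + 1.05*d + 1.22)^3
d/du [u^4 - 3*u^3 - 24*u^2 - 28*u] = 4*u^3 - 9*u^2 - 48*u - 28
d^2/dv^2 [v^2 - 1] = 2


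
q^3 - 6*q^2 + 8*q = q*(q - 4)*(q - 2)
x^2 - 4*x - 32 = (x - 8)*(x + 4)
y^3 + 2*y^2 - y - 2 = (y - 1)*(y + 1)*(y + 2)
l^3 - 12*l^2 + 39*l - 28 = (l - 7)*(l - 4)*(l - 1)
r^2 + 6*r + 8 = (r + 2)*(r + 4)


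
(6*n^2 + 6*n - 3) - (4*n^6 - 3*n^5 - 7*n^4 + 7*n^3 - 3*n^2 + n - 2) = -4*n^6 + 3*n^5 + 7*n^4 - 7*n^3 + 9*n^2 + 5*n - 1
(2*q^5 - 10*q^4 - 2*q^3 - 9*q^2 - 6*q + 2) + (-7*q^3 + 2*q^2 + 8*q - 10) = 2*q^5 - 10*q^4 - 9*q^3 - 7*q^2 + 2*q - 8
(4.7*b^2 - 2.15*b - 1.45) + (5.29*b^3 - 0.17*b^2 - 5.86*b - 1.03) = 5.29*b^3 + 4.53*b^2 - 8.01*b - 2.48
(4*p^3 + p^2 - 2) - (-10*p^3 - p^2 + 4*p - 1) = 14*p^3 + 2*p^2 - 4*p - 1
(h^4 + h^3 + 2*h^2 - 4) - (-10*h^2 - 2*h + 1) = h^4 + h^3 + 12*h^2 + 2*h - 5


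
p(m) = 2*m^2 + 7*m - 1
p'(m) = 4*m + 7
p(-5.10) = 15.32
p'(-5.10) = -13.40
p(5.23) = 90.32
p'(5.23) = 27.92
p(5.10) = 86.72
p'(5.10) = 27.40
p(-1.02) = -6.06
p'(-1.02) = 2.92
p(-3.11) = -3.43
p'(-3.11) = -5.44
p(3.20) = 41.88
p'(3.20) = 19.80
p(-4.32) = 6.08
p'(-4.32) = -10.28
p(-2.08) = -6.91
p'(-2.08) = -1.32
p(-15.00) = 344.00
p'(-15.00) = -53.00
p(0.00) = -1.00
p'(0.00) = 7.00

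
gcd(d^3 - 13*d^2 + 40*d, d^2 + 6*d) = d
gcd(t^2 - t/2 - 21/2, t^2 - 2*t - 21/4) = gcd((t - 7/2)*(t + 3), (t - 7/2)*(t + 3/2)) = t - 7/2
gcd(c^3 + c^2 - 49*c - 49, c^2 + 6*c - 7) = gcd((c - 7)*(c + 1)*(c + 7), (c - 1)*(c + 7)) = c + 7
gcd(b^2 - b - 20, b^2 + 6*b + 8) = b + 4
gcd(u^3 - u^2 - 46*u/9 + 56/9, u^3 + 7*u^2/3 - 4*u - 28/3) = u^2 + u/3 - 14/3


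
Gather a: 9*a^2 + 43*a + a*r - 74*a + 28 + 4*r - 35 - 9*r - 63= 9*a^2 + a*(r - 31) - 5*r - 70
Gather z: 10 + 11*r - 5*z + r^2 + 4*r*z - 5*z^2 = r^2 + 11*r - 5*z^2 + z*(4*r - 5) + 10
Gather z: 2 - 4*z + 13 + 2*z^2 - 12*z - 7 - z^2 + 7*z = z^2 - 9*z + 8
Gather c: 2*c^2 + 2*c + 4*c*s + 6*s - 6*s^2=2*c^2 + c*(4*s + 2) - 6*s^2 + 6*s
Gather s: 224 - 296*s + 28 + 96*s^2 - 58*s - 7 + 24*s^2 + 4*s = 120*s^2 - 350*s + 245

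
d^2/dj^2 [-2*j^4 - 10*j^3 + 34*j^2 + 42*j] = -24*j^2 - 60*j + 68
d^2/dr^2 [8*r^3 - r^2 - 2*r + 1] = 48*r - 2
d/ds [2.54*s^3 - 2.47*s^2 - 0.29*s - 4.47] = 7.62*s^2 - 4.94*s - 0.29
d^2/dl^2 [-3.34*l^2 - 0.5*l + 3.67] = -6.68000000000000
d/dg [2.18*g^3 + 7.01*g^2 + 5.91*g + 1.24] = 6.54*g^2 + 14.02*g + 5.91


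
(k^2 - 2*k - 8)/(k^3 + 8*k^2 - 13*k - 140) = (k + 2)/(k^2 + 12*k + 35)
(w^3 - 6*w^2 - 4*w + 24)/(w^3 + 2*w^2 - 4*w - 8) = (w - 6)/(w + 2)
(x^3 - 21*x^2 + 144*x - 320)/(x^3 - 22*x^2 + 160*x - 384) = (x - 5)/(x - 6)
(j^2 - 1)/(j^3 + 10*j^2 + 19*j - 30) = (j + 1)/(j^2 + 11*j + 30)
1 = 1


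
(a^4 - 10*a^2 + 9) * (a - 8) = a^5 - 8*a^4 - 10*a^3 + 80*a^2 + 9*a - 72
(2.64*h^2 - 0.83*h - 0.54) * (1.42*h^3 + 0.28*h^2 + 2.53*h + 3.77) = 3.7488*h^5 - 0.4394*h^4 + 5.68*h^3 + 7.7017*h^2 - 4.4953*h - 2.0358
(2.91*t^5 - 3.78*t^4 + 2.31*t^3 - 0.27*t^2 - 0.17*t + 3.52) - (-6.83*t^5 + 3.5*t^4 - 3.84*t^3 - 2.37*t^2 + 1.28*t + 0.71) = 9.74*t^5 - 7.28*t^4 + 6.15*t^3 + 2.1*t^2 - 1.45*t + 2.81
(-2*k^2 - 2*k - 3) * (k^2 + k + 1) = -2*k^4 - 4*k^3 - 7*k^2 - 5*k - 3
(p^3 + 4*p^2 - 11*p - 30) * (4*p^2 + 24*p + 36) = 4*p^5 + 40*p^4 + 88*p^3 - 240*p^2 - 1116*p - 1080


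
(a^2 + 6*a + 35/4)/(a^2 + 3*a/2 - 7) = (a + 5/2)/(a - 2)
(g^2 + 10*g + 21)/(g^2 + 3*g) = (g + 7)/g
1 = 1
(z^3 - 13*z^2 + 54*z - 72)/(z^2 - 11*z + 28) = (z^2 - 9*z + 18)/(z - 7)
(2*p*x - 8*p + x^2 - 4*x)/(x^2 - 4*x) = (2*p + x)/x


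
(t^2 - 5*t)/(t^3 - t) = (t - 5)/(t^2 - 1)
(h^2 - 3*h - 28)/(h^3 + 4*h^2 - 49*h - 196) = 1/(h + 7)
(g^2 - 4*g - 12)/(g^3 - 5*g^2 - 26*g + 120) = (g + 2)/(g^2 + g - 20)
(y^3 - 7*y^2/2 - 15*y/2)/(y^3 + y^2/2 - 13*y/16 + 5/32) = 16*y*(2*y^2 - 7*y - 15)/(32*y^3 + 16*y^2 - 26*y + 5)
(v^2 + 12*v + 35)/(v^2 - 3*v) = (v^2 + 12*v + 35)/(v*(v - 3))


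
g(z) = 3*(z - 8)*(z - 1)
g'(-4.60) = -54.60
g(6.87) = -19.90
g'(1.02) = -20.88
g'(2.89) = -9.66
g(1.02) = -0.42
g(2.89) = -28.97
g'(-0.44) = -29.64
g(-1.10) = 57.33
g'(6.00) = 9.00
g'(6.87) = 14.22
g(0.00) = 24.00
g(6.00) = -30.00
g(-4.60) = 211.68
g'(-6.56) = -66.36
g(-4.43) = 202.48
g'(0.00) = -27.00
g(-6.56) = 330.22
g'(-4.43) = -53.58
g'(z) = 6*z - 27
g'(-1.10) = -33.60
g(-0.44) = 36.46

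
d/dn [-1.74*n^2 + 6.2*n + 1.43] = 6.2 - 3.48*n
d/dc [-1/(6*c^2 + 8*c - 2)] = (3*c + 2)/(3*c^2 + 4*c - 1)^2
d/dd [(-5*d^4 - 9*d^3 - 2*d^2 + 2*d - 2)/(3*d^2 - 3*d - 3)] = (-10*d^5 + 6*d^4 + 38*d^3 + 27*d^2 + 8*d - 4)/(3*(d^4 - 2*d^3 - d^2 + 2*d + 1))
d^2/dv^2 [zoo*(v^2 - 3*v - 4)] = zoo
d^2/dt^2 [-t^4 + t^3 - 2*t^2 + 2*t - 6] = -12*t^2 + 6*t - 4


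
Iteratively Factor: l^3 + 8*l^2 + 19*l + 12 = (l + 3)*(l^2 + 5*l + 4) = (l + 3)*(l + 4)*(l + 1)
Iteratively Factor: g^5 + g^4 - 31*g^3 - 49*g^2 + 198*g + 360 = (g - 3)*(g^4 + 4*g^3 - 19*g^2 - 106*g - 120) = (g - 3)*(g + 4)*(g^3 - 19*g - 30) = (g - 3)*(g + 3)*(g + 4)*(g^2 - 3*g - 10) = (g - 3)*(g + 2)*(g + 3)*(g + 4)*(g - 5)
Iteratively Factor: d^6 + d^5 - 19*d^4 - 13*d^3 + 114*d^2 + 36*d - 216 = (d - 2)*(d^5 + 3*d^4 - 13*d^3 - 39*d^2 + 36*d + 108) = (d - 3)*(d - 2)*(d^4 + 6*d^3 + 5*d^2 - 24*d - 36) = (d - 3)*(d - 2)*(d + 3)*(d^3 + 3*d^2 - 4*d - 12) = (d - 3)*(d - 2)*(d + 2)*(d + 3)*(d^2 + d - 6) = (d - 3)*(d - 2)^2*(d + 2)*(d + 3)*(d + 3)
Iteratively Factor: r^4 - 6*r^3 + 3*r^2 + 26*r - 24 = (r - 3)*(r^3 - 3*r^2 - 6*r + 8) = (r - 3)*(r + 2)*(r^2 - 5*r + 4) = (r - 4)*(r - 3)*(r + 2)*(r - 1)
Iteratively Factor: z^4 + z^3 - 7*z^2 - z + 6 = (z - 1)*(z^3 + 2*z^2 - 5*z - 6) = (z - 1)*(z + 1)*(z^2 + z - 6) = (z - 2)*(z - 1)*(z + 1)*(z + 3)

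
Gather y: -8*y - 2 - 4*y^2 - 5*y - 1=-4*y^2 - 13*y - 3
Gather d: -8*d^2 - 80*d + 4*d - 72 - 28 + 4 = -8*d^2 - 76*d - 96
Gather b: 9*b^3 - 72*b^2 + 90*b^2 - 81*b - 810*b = 9*b^3 + 18*b^2 - 891*b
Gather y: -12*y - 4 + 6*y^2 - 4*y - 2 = 6*y^2 - 16*y - 6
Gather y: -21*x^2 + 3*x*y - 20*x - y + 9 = -21*x^2 - 20*x + y*(3*x - 1) + 9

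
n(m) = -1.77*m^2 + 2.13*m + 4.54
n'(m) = 2.13 - 3.54*m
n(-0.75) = 1.95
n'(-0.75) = 4.78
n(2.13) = 1.05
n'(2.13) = -5.41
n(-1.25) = -0.89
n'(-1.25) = 6.56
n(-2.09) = -7.64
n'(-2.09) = 9.53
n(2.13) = 1.05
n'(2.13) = -5.41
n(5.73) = -41.37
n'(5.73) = -18.15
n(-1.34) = -1.49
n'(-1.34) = 6.87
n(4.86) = -26.91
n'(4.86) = -15.07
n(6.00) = -46.40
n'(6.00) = -19.11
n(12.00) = -224.78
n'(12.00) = -40.35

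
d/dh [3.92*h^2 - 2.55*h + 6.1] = 7.84*h - 2.55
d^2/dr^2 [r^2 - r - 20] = 2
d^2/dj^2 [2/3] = 0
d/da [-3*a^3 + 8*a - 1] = 8 - 9*a^2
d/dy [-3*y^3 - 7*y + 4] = -9*y^2 - 7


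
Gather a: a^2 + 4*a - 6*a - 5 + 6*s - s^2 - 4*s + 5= a^2 - 2*a - s^2 + 2*s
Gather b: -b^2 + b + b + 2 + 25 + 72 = -b^2 + 2*b + 99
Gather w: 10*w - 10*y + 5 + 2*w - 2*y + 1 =12*w - 12*y + 6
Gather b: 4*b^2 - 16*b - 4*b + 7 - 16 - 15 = 4*b^2 - 20*b - 24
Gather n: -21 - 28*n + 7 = -28*n - 14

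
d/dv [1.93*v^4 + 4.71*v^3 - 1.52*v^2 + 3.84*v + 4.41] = 7.72*v^3 + 14.13*v^2 - 3.04*v + 3.84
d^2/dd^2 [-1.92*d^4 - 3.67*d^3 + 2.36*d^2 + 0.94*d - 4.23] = -23.04*d^2 - 22.02*d + 4.72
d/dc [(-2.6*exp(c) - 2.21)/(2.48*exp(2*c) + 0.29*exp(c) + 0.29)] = (6.448*exp(2*c) + 10.9616*exp(c) - 0.1131)*exp(c)/(6.1504*exp(4*c) + 1.4384*exp(3*c) + 1.5225*exp(2*c) + 0.1682*exp(c) + 0.0841)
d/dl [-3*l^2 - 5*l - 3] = -6*l - 5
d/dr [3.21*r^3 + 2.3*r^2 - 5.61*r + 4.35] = 9.63*r^2 + 4.6*r - 5.61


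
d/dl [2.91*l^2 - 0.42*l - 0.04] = 5.82*l - 0.42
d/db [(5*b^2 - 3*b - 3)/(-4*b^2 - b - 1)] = 17*b*(-b - 2)/(16*b^4 + 8*b^3 + 9*b^2 + 2*b + 1)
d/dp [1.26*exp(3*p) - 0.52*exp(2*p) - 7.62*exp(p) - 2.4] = (3.78*exp(2*p) - 1.04*exp(p) - 7.62)*exp(p)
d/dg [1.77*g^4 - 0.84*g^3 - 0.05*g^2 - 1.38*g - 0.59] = 7.08*g^3 - 2.52*g^2 - 0.1*g - 1.38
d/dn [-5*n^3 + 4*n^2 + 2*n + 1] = -15*n^2 + 8*n + 2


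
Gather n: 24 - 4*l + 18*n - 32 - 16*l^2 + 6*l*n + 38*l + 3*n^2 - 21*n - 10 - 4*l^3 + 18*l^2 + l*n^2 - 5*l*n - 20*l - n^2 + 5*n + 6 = -4*l^3 + 2*l^2 + 14*l + n^2*(l + 2) + n*(l + 2) - 12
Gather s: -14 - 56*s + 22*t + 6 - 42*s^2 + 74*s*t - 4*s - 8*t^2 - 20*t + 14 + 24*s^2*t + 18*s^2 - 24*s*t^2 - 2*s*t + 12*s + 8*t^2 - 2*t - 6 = s^2*(24*t - 24) + s*(-24*t^2 + 72*t - 48)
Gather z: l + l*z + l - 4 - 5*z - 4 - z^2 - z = 2*l - z^2 + z*(l - 6) - 8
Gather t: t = t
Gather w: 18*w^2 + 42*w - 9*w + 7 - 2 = 18*w^2 + 33*w + 5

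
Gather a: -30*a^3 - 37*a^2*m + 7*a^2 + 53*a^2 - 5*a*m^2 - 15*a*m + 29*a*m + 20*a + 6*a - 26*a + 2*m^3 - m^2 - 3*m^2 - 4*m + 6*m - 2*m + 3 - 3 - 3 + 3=-30*a^3 + a^2*(60 - 37*m) + a*(-5*m^2 + 14*m) + 2*m^3 - 4*m^2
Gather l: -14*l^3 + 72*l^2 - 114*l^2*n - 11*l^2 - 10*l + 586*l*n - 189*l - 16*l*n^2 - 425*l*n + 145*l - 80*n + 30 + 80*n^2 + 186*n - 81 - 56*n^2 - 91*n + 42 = -14*l^3 + l^2*(61 - 114*n) + l*(-16*n^2 + 161*n - 54) + 24*n^2 + 15*n - 9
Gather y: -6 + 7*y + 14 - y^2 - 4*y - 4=-y^2 + 3*y + 4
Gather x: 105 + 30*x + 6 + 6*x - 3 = 36*x + 108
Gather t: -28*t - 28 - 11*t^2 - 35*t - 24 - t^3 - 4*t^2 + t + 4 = -t^3 - 15*t^2 - 62*t - 48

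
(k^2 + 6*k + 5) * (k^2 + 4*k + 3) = k^4 + 10*k^3 + 32*k^2 + 38*k + 15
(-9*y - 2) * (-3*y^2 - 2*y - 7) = 27*y^3 + 24*y^2 + 67*y + 14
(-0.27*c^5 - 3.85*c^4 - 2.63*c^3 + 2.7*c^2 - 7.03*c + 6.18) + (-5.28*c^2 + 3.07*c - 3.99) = -0.27*c^5 - 3.85*c^4 - 2.63*c^3 - 2.58*c^2 - 3.96*c + 2.19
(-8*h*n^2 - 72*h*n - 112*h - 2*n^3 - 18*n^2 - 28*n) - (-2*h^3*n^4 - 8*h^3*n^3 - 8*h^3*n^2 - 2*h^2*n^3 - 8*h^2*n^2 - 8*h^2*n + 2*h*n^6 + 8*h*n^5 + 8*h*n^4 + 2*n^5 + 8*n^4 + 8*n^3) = 2*h^3*n^4 + 8*h^3*n^3 + 8*h^3*n^2 + 2*h^2*n^3 + 8*h^2*n^2 + 8*h^2*n - 2*h*n^6 - 8*h*n^5 - 8*h*n^4 - 8*h*n^2 - 72*h*n - 112*h - 2*n^5 - 8*n^4 - 10*n^3 - 18*n^2 - 28*n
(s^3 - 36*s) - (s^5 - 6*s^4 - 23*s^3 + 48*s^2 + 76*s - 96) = -s^5 + 6*s^4 + 24*s^3 - 48*s^2 - 112*s + 96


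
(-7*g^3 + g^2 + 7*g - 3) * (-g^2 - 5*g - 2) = 7*g^5 + 34*g^4 + 2*g^3 - 34*g^2 + g + 6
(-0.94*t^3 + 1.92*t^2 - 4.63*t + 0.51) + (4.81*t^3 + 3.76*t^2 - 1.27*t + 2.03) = 3.87*t^3 + 5.68*t^2 - 5.9*t + 2.54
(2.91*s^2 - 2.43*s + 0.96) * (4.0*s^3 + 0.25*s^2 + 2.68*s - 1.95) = 11.64*s^5 - 8.9925*s^4 + 11.0313*s^3 - 11.9469*s^2 + 7.3113*s - 1.872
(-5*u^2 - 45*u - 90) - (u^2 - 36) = -6*u^2 - 45*u - 54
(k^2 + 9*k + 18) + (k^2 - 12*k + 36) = 2*k^2 - 3*k + 54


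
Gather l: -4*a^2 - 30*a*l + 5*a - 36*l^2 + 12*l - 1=-4*a^2 + 5*a - 36*l^2 + l*(12 - 30*a) - 1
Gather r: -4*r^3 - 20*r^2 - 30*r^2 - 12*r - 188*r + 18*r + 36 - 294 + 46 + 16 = -4*r^3 - 50*r^2 - 182*r - 196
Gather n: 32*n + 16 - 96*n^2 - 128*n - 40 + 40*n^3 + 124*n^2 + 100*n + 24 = 40*n^3 + 28*n^2 + 4*n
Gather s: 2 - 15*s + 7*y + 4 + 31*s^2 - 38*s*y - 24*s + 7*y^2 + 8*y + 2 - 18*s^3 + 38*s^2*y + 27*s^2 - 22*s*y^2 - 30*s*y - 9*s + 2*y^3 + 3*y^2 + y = -18*s^3 + s^2*(38*y + 58) + s*(-22*y^2 - 68*y - 48) + 2*y^3 + 10*y^2 + 16*y + 8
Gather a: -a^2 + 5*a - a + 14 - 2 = -a^2 + 4*a + 12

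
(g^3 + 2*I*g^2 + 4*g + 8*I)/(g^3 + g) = (g^3 + 2*I*g^2 + 4*g + 8*I)/(g^3 + g)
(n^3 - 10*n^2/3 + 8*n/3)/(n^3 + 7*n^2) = (3*n^2 - 10*n + 8)/(3*n*(n + 7))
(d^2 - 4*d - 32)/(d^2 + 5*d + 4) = (d - 8)/(d + 1)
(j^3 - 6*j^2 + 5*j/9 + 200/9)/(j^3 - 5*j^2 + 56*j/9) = (3*j^2 - 10*j - 25)/(j*(3*j - 7))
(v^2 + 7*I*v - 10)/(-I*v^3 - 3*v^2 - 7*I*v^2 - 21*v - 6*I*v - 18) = (I*v^2 - 7*v - 10*I)/(v^3 + v^2*(7 - 3*I) + v*(6 - 21*I) - 18*I)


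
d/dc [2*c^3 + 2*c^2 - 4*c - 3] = 6*c^2 + 4*c - 4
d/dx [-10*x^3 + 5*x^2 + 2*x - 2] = -30*x^2 + 10*x + 2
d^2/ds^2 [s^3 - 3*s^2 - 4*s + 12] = 6*s - 6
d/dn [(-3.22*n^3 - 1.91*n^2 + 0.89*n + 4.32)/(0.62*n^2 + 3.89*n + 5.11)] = (-1.9964*n^4 - 25.0516*n^3 - 57.3443*n^2 - 24.877*n - 12.2569)/(0.3844*n^4 + 4.8236*n^3 + 21.4685*n^2 + 39.7558*n + 26.1121)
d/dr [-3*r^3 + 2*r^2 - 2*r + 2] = -9*r^2 + 4*r - 2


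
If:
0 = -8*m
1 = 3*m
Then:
No Solution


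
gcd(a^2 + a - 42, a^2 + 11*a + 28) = a + 7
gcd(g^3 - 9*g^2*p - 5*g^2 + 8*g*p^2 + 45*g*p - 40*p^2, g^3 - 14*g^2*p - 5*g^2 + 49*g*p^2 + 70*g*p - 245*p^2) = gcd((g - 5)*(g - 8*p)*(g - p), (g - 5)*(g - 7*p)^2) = g - 5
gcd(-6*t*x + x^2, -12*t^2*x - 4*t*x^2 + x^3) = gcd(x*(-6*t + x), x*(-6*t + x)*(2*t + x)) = -6*t*x + x^2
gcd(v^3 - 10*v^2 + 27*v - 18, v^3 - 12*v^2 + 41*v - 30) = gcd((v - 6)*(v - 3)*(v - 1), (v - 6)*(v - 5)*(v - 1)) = v^2 - 7*v + 6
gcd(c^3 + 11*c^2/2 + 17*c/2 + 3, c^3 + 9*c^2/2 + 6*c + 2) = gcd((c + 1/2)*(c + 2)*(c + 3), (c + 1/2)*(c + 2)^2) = c^2 + 5*c/2 + 1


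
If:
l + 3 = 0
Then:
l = -3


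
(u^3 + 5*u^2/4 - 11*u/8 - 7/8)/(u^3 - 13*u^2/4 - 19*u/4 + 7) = (u + 1/2)/(u - 4)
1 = 1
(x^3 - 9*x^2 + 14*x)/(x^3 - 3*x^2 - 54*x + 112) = x*(x - 7)/(x^2 - x - 56)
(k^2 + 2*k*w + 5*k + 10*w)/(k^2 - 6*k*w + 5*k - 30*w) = (-k - 2*w)/(-k + 6*w)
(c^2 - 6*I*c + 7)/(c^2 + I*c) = (c - 7*I)/c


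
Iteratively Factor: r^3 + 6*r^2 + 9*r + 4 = (r + 1)*(r^2 + 5*r + 4) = (r + 1)^2*(r + 4)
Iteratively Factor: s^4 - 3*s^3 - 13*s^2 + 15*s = (s - 5)*(s^3 + 2*s^2 - 3*s) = (s - 5)*(s + 3)*(s^2 - s) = (s - 5)*(s - 1)*(s + 3)*(s)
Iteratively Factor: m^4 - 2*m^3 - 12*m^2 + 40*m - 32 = (m - 2)*(m^3 - 12*m + 16) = (m - 2)^2*(m^2 + 2*m - 8) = (m - 2)^2*(m + 4)*(m - 2)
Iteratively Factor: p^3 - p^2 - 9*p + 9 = (p - 1)*(p^2 - 9) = (p - 3)*(p - 1)*(p + 3)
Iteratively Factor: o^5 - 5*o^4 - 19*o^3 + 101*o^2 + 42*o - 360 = (o - 3)*(o^4 - 2*o^3 - 25*o^2 + 26*o + 120) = (o - 3)*(o + 4)*(o^3 - 6*o^2 - o + 30) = (o - 5)*(o - 3)*(o + 4)*(o^2 - o - 6) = (o - 5)*(o - 3)^2*(o + 4)*(o + 2)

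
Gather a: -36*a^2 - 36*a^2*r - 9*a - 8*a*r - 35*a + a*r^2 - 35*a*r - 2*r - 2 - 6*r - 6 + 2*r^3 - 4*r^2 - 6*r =a^2*(-36*r - 36) + a*(r^2 - 43*r - 44) + 2*r^3 - 4*r^2 - 14*r - 8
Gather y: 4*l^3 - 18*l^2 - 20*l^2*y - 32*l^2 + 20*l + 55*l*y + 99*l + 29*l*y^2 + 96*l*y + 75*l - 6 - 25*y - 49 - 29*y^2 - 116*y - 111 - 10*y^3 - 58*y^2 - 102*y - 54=4*l^3 - 50*l^2 + 194*l - 10*y^3 + y^2*(29*l - 87) + y*(-20*l^2 + 151*l - 243) - 220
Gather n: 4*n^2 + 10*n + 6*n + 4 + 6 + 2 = 4*n^2 + 16*n + 12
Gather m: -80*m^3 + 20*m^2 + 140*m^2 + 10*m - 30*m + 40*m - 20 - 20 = -80*m^3 + 160*m^2 + 20*m - 40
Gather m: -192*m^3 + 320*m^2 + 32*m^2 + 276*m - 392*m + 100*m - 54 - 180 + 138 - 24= -192*m^3 + 352*m^2 - 16*m - 120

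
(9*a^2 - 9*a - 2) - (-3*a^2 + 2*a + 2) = 12*a^2 - 11*a - 4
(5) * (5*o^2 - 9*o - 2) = 25*o^2 - 45*o - 10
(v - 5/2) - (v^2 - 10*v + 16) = -v^2 + 11*v - 37/2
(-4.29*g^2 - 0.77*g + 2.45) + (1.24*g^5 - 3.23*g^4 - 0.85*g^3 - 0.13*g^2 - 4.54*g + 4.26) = 1.24*g^5 - 3.23*g^4 - 0.85*g^3 - 4.42*g^2 - 5.31*g + 6.71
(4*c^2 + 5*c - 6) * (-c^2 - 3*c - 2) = -4*c^4 - 17*c^3 - 17*c^2 + 8*c + 12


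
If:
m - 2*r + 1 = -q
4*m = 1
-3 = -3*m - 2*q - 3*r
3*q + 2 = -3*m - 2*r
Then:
No Solution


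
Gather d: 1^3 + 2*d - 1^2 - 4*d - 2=-2*d - 2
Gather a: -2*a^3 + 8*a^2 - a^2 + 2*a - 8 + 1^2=-2*a^3 + 7*a^2 + 2*a - 7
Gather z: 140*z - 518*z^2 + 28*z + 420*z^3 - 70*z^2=420*z^3 - 588*z^2 + 168*z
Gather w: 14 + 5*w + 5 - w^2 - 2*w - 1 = -w^2 + 3*w + 18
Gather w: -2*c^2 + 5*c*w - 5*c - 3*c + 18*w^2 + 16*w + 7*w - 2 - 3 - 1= -2*c^2 - 8*c + 18*w^2 + w*(5*c + 23) - 6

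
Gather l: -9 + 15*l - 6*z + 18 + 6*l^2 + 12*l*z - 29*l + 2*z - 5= 6*l^2 + l*(12*z - 14) - 4*z + 4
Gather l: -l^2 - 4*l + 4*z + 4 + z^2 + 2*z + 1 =-l^2 - 4*l + z^2 + 6*z + 5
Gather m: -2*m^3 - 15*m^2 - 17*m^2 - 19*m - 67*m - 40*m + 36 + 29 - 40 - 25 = -2*m^3 - 32*m^2 - 126*m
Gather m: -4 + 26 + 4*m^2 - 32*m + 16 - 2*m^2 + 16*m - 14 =2*m^2 - 16*m + 24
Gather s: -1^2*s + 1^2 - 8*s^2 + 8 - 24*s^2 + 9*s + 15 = -32*s^2 + 8*s + 24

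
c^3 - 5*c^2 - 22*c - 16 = (c - 8)*(c + 1)*(c + 2)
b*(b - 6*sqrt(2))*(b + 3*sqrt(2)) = b^3 - 3*sqrt(2)*b^2 - 36*b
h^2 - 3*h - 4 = (h - 4)*(h + 1)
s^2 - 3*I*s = s*(s - 3*I)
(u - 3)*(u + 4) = u^2 + u - 12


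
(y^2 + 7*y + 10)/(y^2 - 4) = (y + 5)/(y - 2)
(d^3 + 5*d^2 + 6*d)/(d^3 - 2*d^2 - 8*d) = (d + 3)/(d - 4)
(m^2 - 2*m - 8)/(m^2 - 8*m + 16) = (m + 2)/(m - 4)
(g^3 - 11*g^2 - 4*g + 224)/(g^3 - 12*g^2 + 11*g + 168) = (g + 4)/(g + 3)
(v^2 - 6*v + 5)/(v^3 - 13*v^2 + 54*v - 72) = (v^2 - 6*v + 5)/(v^3 - 13*v^2 + 54*v - 72)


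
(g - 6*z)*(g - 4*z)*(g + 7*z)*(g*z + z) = g^4*z - 3*g^3*z^2 + g^3*z - 46*g^2*z^3 - 3*g^2*z^2 + 168*g*z^4 - 46*g*z^3 + 168*z^4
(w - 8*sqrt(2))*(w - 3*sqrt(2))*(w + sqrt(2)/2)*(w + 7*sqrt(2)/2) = w^4 - 7*sqrt(2)*w^3 - 73*w^2/2 + 307*sqrt(2)*w/2 + 168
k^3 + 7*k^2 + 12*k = k*(k + 3)*(k + 4)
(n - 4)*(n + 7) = n^2 + 3*n - 28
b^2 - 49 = (b - 7)*(b + 7)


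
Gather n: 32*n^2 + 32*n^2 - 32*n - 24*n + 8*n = 64*n^2 - 48*n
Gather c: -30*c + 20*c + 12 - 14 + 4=2 - 10*c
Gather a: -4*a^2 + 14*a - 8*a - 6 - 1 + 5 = -4*a^2 + 6*a - 2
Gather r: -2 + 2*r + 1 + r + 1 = 3*r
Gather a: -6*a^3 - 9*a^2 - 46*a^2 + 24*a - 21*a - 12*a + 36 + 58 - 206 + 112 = -6*a^3 - 55*a^2 - 9*a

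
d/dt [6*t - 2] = 6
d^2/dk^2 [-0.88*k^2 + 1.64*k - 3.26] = -1.76000000000000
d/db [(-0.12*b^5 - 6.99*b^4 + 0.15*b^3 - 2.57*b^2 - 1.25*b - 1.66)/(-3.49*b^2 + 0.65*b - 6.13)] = (1.2564*b^6 + 48.4782*b^5 - 10.476*b^4 + 171.5898*b^3 - 8.7915*b^2 + 19.9214*b + 8.7415)/(12.1801*b^4 - 4.537*b^3 + 43.2099*b^2 - 7.969*b + 37.5769)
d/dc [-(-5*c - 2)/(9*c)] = -2/(9*c^2)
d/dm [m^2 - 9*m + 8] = 2*m - 9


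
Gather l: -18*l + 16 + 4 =20 - 18*l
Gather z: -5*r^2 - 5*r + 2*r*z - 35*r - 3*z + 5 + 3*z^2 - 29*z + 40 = -5*r^2 - 40*r + 3*z^2 + z*(2*r - 32) + 45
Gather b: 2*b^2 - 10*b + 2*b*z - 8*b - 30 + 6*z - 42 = 2*b^2 + b*(2*z - 18) + 6*z - 72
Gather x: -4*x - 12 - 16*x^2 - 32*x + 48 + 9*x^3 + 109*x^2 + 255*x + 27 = 9*x^3 + 93*x^2 + 219*x + 63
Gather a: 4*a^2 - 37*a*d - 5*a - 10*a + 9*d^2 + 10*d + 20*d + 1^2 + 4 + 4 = 4*a^2 + a*(-37*d - 15) + 9*d^2 + 30*d + 9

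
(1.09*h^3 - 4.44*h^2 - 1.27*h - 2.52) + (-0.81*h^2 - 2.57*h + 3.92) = 1.09*h^3 - 5.25*h^2 - 3.84*h + 1.4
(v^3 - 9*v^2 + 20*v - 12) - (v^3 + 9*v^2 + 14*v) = -18*v^2 + 6*v - 12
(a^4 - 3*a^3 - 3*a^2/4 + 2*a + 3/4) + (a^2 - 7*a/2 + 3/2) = a^4 - 3*a^3 + a^2/4 - 3*a/2 + 9/4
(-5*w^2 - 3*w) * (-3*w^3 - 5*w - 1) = 15*w^5 + 9*w^4 + 25*w^3 + 20*w^2 + 3*w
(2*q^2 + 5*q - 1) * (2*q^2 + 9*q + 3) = 4*q^4 + 28*q^3 + 49*q^2 + 6*q - 3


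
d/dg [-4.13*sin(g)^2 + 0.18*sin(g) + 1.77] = (0.18 - 8.26*sin(g))*cos(g)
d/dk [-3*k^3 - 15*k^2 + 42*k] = -9*k^2 - 30*k + 42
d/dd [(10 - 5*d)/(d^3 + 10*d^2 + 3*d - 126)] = 10*(d^3 + 2*d^2 - 20*d + 60)/(d^6 + 20*d^5 + 106*d^4 - 192*d^3 - 2511*d^2 - 756*d + 15876)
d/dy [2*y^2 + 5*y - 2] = 4*y + 5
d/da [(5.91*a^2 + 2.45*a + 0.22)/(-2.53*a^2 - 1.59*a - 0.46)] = (-3.1984*a^2 - 4.324*a - 0.7772)/(6.4009*a^4 + 8.0454*a^3 + 4.8557*a^2 + 1.4628*a + 0.2116)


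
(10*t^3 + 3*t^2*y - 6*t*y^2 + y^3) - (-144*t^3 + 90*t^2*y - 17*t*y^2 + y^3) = 154*t^3 - 87*t^2*y + 11*t*y^2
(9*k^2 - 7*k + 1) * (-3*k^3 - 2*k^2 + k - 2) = -27*k^5 + 3*k^4 + 20*k^3 - 27*k^2 + 15*k - 2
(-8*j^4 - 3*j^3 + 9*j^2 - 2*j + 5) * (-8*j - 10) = 64*j^5 + 104*j^4 - 42*j^3 - 74*j^2 - 20*j - 50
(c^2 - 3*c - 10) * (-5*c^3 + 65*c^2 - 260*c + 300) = -5*c^5 + 80*c^4 - 405*c^3 + 430*c^2 + 1700*c - 3000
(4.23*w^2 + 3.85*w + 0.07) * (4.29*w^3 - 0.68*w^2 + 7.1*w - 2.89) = 18.1467*w^5 + 13.6401*w^4 + 27.7153*w^3 + 15.0627*w^2 - 10.6295*w - 0.2023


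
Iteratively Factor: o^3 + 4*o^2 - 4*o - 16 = (o + 2)*(o^2 + 2*o - 8) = (o - 2)*(o + 2)*(o + 4)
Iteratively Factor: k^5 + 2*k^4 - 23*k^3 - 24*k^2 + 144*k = (k)*(k^4 + 2*k^3 - 23*k^2 - 24*k + 144) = k*(k - 3)*(k^3 + 5*k^2 - 8*k - 48) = k*(k - 3)*(k + 4)*(k^2 + k - 12) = k*(k - 3)^2*(k + 4)*(k + 4)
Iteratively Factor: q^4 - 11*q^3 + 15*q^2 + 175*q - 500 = (q - 5)*(q^3 - 6*q^2 - 15*q + 100) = (q - 5)*(q + 4)*(q^2 - 10*q + 25) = (q - 5)^2*(q + 4)*(q - 5)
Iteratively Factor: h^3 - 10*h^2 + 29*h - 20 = (h - 4)*(h^2 - 6*h + 5) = (h - 5)*(h - 4)*(h - 1)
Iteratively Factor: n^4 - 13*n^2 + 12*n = (n)*(n^3 - 13*n + 12) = n*(n - 1)*(n^2 + n - 12) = n*(n - 3)*(n - 1)*(n + 4)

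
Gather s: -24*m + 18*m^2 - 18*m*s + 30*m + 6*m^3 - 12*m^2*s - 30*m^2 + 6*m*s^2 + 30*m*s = 6*m^3 - 12*m^2 + 6*m*s^2 + 6*m + s*(-12*m^2 + 12*m)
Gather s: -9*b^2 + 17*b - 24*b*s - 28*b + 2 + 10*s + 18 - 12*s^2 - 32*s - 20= -9*b^2 - 11*b - 12*s^2 + s*(-24*b - 22)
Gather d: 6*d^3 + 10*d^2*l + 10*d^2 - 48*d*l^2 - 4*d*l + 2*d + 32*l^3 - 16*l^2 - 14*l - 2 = 6*d^3 + d^2*(10*l + 10) + d*(-48*l^2 - 4*l + 2) + 32*l^3 - 16*l^2 - 14*l - 2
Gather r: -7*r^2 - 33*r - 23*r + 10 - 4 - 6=-7*r^2 - 56*r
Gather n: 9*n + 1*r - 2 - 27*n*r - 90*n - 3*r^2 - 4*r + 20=n*(-27*r - 81) - 3*r^2 - 3*r + 18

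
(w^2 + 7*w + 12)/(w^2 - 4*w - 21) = (w + 4)/(w - 7)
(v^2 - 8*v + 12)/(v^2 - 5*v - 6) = (v - 2)/(v + 1)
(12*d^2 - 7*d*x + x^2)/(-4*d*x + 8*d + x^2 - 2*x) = (-3*d + x)/(x - 2)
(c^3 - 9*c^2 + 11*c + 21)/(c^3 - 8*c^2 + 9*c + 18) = (c - 7)/(c - 6)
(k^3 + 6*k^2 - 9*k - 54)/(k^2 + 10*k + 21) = (k^2 + 3*k - 18)/(k + 7)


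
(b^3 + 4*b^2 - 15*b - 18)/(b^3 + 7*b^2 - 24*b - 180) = (b^2 - 2*b - 3)/(b^2 + b - 30)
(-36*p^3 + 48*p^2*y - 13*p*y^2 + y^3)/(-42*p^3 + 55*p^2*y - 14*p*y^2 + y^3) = (-6*p + y)/(-7*p + y)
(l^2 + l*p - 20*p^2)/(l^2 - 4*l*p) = (l + 5*p)/l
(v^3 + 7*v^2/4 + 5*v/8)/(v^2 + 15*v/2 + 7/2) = v*(4*v + 5)/(4*(v + 7))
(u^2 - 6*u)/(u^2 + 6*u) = (u - 6)/(u + 6)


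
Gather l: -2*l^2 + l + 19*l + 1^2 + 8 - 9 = -2*l^2 + 20*l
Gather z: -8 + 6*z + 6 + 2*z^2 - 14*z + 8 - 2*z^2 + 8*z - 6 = 0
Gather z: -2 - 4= -6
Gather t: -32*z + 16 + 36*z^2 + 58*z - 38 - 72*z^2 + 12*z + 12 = -36*z^2 + 38*z - 10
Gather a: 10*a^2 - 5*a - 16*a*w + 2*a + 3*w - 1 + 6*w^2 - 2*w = 10*a^2 + a*(-16*w - 3) + 6*w^2 + w - 1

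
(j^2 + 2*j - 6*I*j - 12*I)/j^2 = (j^2 + j*(2 - 6*I) - 12*I)/j^2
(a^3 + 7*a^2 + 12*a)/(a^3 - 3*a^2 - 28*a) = (a + 3)/(a - 7)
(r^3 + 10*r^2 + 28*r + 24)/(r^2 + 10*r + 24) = (r^2 + 4*r + 4)/(r + 4)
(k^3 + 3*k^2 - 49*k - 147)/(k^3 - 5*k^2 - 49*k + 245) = (k + 3)/(k - 5)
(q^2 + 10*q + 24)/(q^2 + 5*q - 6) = (q + 4)/(q - 1)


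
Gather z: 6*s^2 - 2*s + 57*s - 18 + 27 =6*s^2 + 55*s + 9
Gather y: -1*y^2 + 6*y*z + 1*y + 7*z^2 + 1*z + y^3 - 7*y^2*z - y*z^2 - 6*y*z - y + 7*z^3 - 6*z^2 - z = y^3 + y^2*(-7*z - 1) - y*z^2 + 7*z^3 + z^2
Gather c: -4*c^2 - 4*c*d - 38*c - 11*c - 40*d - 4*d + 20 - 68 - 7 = -4*c^2 + c*(-4*d - 49) - 44*d - 55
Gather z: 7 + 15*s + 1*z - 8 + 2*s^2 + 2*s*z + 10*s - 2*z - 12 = 2*s^2 + 25*s + z*(2*s - 1) - 13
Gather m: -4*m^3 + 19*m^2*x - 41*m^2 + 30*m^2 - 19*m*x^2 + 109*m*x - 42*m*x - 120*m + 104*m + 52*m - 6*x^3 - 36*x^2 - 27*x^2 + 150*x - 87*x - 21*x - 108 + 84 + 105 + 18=-4*m^3 + m^2*(19*x - 11) + m*(-19*x^2 + 67*x + 36) - 6*x^3 - 63*x^2 + 42*x + 99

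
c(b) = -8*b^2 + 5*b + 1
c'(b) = 5 - 16*b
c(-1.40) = -21.68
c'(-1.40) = 27.40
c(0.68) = 0.70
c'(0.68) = -5.88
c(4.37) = -129.93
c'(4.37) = -64.92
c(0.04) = 1.19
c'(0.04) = 4.36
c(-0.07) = 0.61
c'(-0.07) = 6.12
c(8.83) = -578.60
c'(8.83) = -136.28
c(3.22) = -65.85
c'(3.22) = -46.52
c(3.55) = -82.07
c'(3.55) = -51.80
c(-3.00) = -86.00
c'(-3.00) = 53.00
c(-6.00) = -317.00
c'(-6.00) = 101.00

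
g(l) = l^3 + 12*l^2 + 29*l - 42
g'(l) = 3*l^2 + 24*l + 29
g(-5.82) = -1.45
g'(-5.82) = -9.06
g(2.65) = 137.73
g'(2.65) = 113.67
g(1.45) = 28.33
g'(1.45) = 70.11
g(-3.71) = -35.49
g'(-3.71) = -18.75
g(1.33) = 20.15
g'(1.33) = 66.23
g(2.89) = 166.17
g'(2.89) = 123.42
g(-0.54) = -54.32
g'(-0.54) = 16.91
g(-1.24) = -61.42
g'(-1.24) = 3.85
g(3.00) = 180.00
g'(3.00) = 128.00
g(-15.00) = -1152.00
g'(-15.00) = 344.00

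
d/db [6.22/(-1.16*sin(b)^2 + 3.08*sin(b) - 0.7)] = (14.4304*sin(b) - 19.1576)*cos(b)/(1.16*sin(b)^2 - 3.08*sin(b) + 0.7)^2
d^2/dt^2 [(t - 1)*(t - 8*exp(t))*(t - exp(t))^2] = -10*t^3*exp(t) + 68*t^2*exp(2*t) - 50*t^2*exp(t) + 12*t^2 - 72*t*exp(3*t) + 68*t*exp(2*t) - 20*t*exp(t) - 6*t + 24*exp(3*t) - 34*exp(2*t) + 20*exp(t)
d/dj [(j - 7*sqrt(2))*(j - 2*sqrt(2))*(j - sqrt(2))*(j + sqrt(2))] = 4*j^3 - 27*sqrt(2)*j^2 + 52*j + 18*sqrt(2)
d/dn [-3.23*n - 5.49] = -3.23000000000000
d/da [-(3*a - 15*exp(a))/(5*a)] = 3*(a - 1)*exp(a)/a^2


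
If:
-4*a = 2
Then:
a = -1/2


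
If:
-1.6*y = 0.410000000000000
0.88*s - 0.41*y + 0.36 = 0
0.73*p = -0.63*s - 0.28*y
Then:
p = 0.55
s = -0.53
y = -0.26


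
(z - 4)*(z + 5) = z^2 + z - 20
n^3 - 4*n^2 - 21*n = n*(n - 7)*(n + 3)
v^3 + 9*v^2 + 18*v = v*(v + 3)*(v + 6)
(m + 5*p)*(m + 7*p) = m^2 + 12*m*p + 35*p^2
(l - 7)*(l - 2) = l^2 - 9*l + 14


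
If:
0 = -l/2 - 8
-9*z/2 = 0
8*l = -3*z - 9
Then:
No Solution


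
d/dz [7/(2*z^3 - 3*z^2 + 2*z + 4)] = 14*(-3*z^2 + 3*z - 1)/(2*z^3 - 3*z^2 + 2*z + 4)^2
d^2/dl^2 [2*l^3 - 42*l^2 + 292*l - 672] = 12*l - 84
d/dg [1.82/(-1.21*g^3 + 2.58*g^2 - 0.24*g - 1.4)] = (6.6066*g^2 - 9.3912*g + 0.4368)/(1.21*g^3 - 2.58*g^2 + 0.24*g + 1.4)^2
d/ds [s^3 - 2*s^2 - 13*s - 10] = 3*s^2 - 4*s - 13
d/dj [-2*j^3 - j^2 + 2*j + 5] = -6*j^2 - 2*j + 2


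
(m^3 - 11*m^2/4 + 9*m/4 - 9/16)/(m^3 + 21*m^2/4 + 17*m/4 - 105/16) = (4*m^2 - 8*m + 3)/(4*m^2 + 24*m + 35)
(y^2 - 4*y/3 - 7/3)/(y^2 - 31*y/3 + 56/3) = (y + 1)/(y - 8)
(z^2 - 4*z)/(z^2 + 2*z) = (z - 4)/(z + 2)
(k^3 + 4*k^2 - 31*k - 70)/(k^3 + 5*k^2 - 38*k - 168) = (k^2 - 3*k - 10)/(k^2 - 2*k - 24)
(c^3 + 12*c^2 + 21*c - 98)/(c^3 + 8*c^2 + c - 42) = (c + 7)/(c + 3)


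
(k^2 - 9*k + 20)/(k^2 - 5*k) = (k - 4)/k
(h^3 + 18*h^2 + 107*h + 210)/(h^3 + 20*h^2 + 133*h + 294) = (h + 5)/(h + 7)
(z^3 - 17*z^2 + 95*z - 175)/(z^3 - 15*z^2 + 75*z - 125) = (z - 7)/(z - 5)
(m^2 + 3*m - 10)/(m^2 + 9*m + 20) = (m - 2)/(m + 4)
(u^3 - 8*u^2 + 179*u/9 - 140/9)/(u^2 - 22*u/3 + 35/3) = (3*u^2 - 17*u + 20)/(3*(u - 5))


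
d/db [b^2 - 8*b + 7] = 2*b - 8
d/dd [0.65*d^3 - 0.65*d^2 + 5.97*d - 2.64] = 1.95*d^2 - 1.3*d + 5.97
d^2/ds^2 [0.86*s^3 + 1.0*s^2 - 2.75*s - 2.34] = 5.16*s + 2.0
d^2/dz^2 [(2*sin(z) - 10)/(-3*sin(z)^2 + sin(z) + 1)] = 2*(-9*sin(z)^5 + 177*sin(z)^4 - 45*sin(z)^3 - 204*sin(z)^2 + 102*sin(z) - 42)/(-3*sin(z)^2 + sin(z) + 1)^3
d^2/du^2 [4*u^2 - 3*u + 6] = 8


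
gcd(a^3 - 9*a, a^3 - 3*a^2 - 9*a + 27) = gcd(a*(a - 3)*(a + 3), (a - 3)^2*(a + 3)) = a^2 - 9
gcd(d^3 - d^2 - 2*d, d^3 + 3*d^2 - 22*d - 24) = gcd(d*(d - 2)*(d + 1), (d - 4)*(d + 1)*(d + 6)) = d + 1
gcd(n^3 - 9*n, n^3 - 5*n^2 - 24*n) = n^2 + 3*n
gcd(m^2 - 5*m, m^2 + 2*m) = m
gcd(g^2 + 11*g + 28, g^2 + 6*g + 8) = g + 4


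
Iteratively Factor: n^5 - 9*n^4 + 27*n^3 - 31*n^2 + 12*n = (n - 3)*(n^4 - 6*n^3 + 9*n^2 - 4*n) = n*(n - 3)*(n^3 - 6*n^2 + 9*n - 4) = n*(n - 3)*(n - 1)*(n^2 - 5*n + 4) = n*(n - 4)*(n - 3)*(n - 1)*(n - 1)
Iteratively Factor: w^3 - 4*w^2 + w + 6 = (w - 2)*(w^2 - 2*w - 3) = (w - 2)*(w + 1)*(w - 3)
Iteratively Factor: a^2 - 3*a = (a)*(a - 3)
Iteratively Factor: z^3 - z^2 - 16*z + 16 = (z - 4)*(z^2 + 3*z - 4) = (z - 4)*(z + 4)*(z - 1)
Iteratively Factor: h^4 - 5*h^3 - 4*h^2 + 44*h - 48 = (h - 2)*(h^3 - 3*h^2 - 10*h + 24) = (h - 4)*(h - 2)*(h^2 + h - 6) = (h - 4)*(h - 2)^2*(h + 3)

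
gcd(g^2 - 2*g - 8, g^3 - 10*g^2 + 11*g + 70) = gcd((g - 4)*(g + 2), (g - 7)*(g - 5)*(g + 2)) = g + 2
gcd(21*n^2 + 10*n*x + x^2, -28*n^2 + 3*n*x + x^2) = 7*n + x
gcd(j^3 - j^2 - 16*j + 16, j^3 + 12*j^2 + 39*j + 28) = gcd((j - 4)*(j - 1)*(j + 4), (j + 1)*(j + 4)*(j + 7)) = j + 4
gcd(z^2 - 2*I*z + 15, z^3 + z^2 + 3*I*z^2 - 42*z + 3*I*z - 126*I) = z + 3*I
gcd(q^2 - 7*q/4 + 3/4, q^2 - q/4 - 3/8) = q - 3/4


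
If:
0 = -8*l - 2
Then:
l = -1/4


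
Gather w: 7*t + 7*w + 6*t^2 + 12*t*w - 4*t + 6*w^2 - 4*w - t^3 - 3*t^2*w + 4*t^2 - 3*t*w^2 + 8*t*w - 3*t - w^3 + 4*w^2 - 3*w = -t^3 + 10*t^2 - w^3 + w^2*(10 - 3*t) + w*(-3*t^2 + 20*t)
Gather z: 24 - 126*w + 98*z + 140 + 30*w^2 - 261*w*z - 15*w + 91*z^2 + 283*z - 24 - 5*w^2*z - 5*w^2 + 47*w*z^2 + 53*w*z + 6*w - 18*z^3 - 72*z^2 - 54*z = 25*w^2 - 135*w - 18*z^3 + z^2*(47*w + 19) + z*(-5*w^2 - 208*w + 327) + 140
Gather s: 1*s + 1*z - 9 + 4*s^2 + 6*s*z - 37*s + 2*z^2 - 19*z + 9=4*s^2 + s*(6*z - 36) + 2*z^2 - 18*z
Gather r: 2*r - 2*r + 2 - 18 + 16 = 0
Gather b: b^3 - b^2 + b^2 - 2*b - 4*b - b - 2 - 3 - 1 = b^3 - 7*b - 6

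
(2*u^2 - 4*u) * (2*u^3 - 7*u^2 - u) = 4*u^5 - 22*u^4 + 26*u^3 + 4*u^2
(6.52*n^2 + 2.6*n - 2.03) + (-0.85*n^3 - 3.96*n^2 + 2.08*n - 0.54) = -0.85*n^3 + 2.56*n^2 + 4.68*n - 2.57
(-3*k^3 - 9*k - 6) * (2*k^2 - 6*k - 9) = -6*k^5 + 18*k^4 + 9*k^3 + 42*k^2 + 117*k + 54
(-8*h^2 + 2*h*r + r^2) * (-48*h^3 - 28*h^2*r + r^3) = 384*h^5 + 128*h^4*r - 104*h^3*r^2 - 36*h^2*r^3 + 2*h*r^4 + r^5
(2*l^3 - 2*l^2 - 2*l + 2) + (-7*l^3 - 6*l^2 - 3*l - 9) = -5*l^3 - 8*l^2 - 5*l - 7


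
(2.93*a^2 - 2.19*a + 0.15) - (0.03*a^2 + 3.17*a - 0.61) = 2.9*a^2 - 5.36*a + 0.76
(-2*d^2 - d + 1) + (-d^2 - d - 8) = -3*d^2 - 2*d - 7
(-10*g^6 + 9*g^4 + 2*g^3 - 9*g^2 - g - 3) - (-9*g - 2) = -10*g^6 + 9*g^4 + 2*g^3 - 9*g^2 + 8*g - 1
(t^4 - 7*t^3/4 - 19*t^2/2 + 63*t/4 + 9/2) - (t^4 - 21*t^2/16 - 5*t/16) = -7*t^3/4 - 131*t^2/16 + 257*t/16 + 9/2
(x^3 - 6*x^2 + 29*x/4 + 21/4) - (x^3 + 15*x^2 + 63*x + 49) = -21*x^2 - 223*x/4 - 175/4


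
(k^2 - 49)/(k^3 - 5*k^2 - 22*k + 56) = (k + 7)/(k^2 + 2*k - 8)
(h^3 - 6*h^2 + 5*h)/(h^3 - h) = (h - 5)/(h + 1)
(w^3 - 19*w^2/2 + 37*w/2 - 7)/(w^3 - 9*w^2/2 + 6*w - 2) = (w - 7)/(w - 2)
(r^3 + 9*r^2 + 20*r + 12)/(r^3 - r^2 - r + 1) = (r^2 + 8*r + 12)/(r^2 - 2*r + 1)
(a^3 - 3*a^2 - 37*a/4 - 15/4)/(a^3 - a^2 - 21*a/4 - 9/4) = (a - 5)/(a - 3)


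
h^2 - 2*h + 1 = (h - 1)^2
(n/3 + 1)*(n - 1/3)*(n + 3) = n^3/3 + 17*n^2/9 + 7*n/3 - 1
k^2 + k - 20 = (k - 4)*(k + 5)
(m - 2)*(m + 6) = m^2 + 4*m - 12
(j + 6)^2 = j^2 + 12*j + 36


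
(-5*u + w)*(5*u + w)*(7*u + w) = -175*u^3 - 25*u^2*w + 7*u*w^2 + w^3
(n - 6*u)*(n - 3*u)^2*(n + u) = n^4 - 11*n^3*u + 33*n^2*u^2 - 9*n*u^3 - 54*u^4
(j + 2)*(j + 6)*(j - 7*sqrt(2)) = j^3 - 7*sqrt(2)*j^2 + 8*j^2 - 56*sqrt(2)*j + 12*j - 84*sqrt(2)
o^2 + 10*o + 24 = (o + 4)*(o + 6)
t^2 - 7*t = t*(t - 7)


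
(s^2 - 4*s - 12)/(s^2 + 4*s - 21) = (s^2 - 4*s - 12)/(s^2 + 4*s - 21)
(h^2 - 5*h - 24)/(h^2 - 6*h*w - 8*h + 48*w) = (-h - 3)/(-h + 6*w)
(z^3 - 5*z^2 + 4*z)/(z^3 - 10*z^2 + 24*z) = (z - 1)/(z - 6)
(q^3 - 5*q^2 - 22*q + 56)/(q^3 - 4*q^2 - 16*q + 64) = (q^2 - 9*q + 14)/(q^2 - 8*q + 16)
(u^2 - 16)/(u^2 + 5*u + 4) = (u - 4)/(u + 1)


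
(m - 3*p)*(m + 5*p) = m^2 + 2*m*p - 15*p^2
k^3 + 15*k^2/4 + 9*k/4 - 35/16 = (k - 1/2)*(k + 7/4)*(k + 5/2)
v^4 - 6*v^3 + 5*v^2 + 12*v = v*(v - 4)*(v - 3)*(v + 1)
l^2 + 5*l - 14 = (l - 2)*(l + 7)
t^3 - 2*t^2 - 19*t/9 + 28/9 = (t - 7/3)*(t - 1)*(t + 4/3)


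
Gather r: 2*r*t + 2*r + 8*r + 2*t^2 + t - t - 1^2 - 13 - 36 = r*(2*t + 10) + 2*t^2 - 50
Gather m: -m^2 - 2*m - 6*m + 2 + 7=-m^2 - 8*m + 9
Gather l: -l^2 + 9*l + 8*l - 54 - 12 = -l^2 + 17*l - 66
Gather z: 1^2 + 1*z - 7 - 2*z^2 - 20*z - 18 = -2*z^2 - 19*z - 24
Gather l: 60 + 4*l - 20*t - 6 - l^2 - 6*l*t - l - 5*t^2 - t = -l^2 + l*(3 - 6*t) - 5*t^2 - 21*t + 54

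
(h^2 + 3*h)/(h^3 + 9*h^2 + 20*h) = (h + 3)/(h^2 + 9*h + 20)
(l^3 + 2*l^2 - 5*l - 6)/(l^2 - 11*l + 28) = (l^3 + 2*l^2 - 5*l - 6)/(l^2 - 11*l + 28)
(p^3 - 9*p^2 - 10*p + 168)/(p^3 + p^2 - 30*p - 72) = (p - 7)/(p + 3)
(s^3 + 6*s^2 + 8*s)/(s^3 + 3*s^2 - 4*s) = (s + 2)/(s - 1)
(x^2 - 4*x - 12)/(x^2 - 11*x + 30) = (x + 2)/(x - 5)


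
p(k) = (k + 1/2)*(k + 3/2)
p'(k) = 2*k + 2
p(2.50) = 12.00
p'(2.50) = 7.00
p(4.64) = 31.56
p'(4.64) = 11.28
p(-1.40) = -0.09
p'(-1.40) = -0.80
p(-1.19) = -0.21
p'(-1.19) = -0.38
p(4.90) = 34.56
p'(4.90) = 11.80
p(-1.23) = -0.20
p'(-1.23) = -0.46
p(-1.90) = 0.56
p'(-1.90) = -1.80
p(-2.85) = 3.17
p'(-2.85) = -3.70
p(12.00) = 168.75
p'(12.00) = 26.00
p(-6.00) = 24.75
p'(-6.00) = -10.00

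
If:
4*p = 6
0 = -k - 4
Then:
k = -4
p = 3/2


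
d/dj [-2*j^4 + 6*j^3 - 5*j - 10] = -8*j^3 + 18*j^2 - 5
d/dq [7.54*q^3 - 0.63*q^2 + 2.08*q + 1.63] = 22.62*q^2 - 1.26*q + 2.08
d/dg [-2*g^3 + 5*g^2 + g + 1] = -6*g^2 + 10*g + 1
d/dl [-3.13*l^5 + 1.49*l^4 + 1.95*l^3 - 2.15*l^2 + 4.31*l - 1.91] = -15.65*l^4 + 5.96*l^3 + 5.85*l^2 - 4.3*l + 4.31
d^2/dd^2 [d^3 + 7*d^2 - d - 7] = 6*d + 14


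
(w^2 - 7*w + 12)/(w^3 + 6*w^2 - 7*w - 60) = (w - 4)/(w^2 + 9*w + 20)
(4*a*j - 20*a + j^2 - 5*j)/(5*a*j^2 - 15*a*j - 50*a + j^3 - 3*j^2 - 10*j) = (4*a + j)/(5*a*j + 10*a + j^2 + 2*j)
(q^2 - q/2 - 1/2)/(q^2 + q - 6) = (q^2 - q/2 - 1/2)/(q^2 + q - 6)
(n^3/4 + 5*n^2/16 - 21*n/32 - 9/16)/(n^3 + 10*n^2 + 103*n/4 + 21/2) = (8*n^3 + 10*n^2 - 21*n - 18)/(8*(4*n^3 + 40*n^2 + 103*n + 42))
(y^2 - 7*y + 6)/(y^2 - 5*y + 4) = (y - 6)/(y - 4)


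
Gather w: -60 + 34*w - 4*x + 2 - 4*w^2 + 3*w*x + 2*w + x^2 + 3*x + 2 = -4*w^2 + w*(3*x + 36) + x^2 - x - 56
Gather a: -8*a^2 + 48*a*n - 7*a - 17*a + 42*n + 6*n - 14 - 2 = -8*a^2 + a*(48*n - 24) + 48*n - 16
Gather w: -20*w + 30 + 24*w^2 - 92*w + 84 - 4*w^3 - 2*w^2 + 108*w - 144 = -4*w^3 + 22*w^2 - 4*w - 30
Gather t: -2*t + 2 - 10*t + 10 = 12 - 12*t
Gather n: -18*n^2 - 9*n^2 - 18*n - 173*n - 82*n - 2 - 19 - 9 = -27*n^2 - 273*n - 30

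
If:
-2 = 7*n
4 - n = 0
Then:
No Solution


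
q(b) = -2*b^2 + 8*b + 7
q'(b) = 8 - 4*b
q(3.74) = 8.94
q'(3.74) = -6.96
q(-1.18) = -5.22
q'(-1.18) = 12.72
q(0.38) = 9.75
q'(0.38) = 6.48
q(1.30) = 14.02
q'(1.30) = 2.80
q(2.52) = 14.46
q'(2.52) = -2.08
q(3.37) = 11.25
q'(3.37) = -5.48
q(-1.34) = -7.31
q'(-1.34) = 13.36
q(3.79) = 8.59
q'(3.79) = -7.16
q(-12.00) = -377.00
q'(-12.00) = 56.00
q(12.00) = -185.00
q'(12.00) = -40.00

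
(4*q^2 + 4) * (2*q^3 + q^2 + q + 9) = 8*q^5 + 4*q^4 + 12*q^3 + 40*q^2 + 4*q + 36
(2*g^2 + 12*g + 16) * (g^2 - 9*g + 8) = 2*g^4 - 6*g^3 - 76*g^2 - 48*g + 128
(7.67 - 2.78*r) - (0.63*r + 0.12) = 7.55 - 3.41*r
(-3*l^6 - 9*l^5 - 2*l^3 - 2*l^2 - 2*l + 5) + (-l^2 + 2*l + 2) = -3*l^6 - 9*l^5 - 2*l^3 - 3*l^2 + 7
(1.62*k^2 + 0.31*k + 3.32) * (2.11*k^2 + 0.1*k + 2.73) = 3.4182*k^4 + 0.8161*k^3 + 11.4588*k^2 + 1.1783*k + 9.0636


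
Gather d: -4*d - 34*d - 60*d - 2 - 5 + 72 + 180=245 - 98*d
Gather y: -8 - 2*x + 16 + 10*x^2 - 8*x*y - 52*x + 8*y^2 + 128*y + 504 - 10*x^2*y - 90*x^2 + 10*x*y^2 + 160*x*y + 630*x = -80*x^2 + 576*x + y^2*(10*x + 8) + y*(-10*x^2 + 152*x + 128) + 512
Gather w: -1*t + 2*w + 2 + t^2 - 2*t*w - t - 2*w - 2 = t^2 - 2*t*w - 2*t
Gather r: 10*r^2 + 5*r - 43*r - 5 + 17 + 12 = 10*r^2 - 38*r + 24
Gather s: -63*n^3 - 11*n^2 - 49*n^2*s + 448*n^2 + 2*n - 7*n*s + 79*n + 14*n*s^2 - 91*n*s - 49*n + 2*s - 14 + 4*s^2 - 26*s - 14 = -63*n^3 + 437*n^2 + 32*n + s^2*(14*n + 4) + s*(-49*n^2 - 98*n - 24) - 28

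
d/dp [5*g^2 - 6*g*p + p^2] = -6*g + 2*p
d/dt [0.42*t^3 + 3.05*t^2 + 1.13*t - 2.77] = 1.26*t^2 + 6.1*t + 1.13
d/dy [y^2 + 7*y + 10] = 2*y + 7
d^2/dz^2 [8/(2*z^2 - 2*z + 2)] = 8*(-z^2 + z + (2*z - 1)^2 - 1)/(z^2 - z + 1)^3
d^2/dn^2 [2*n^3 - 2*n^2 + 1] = 12*n - 4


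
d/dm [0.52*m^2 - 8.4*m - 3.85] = 1.04*m - 8.4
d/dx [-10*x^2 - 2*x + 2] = -20*x - 2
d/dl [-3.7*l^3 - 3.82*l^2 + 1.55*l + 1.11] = -11.1*l^2 - 7.64*l + 1.55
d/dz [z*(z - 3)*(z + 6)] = 3*z^2 + 6*z - 18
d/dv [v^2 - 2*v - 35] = 2*v - 2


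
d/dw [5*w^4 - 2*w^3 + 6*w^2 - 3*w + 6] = 20*w^3 - 6*w^2 + 12*w - 3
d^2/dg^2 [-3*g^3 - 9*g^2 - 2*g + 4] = -18*g - 18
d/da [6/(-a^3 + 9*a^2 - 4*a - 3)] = 6*(3*a^2 - 18*a + 4)/(a^3 - 9*a^2 + 4*a + 3)^2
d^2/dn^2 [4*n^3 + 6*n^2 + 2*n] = 24*n + 12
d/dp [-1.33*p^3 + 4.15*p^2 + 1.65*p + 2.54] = -3.99*p^2 + 8.3*p + 1.65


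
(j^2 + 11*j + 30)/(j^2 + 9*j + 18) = (j + 5)/(j + 3)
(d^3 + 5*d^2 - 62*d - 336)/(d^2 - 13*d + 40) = (d^2 + 13*d + 42)/(d - 5)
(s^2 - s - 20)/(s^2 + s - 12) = (s - 5)/(s - 3)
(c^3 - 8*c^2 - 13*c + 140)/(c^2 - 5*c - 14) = (c^2 - c - 20)/(c + 2)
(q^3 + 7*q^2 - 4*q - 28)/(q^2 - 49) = (q^2 - 4)/(q - 7)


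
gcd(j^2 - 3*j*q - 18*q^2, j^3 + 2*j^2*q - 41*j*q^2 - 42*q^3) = -j + 6*q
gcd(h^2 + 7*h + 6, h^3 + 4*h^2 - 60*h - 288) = h + 6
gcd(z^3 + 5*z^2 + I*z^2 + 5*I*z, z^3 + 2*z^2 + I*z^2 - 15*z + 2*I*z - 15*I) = z^2 + z*(5 + I) + 5*I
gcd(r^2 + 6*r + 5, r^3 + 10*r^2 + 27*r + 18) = r + 1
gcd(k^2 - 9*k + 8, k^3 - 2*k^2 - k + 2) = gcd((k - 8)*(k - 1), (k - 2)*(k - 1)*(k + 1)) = k - 1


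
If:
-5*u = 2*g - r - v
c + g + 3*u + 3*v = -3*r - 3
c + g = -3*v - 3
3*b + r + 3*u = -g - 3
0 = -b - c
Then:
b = v/5 - 3/5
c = 3/5 - v/5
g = -14*v/5 - 18/5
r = -11*v/10 - 6/5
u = 11*v/10 + 6/5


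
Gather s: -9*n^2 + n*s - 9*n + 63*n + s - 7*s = -9*n^2 + 54*n + s*(n - 6)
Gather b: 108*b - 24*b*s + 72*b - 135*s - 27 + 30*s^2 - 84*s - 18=b*(180 - 24*s) + 30*s^2 - 219*s - 45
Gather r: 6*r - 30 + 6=6*r - 24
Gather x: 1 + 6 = 7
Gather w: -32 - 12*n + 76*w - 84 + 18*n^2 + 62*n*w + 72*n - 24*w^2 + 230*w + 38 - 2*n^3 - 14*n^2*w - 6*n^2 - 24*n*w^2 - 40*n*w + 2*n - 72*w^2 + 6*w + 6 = -2*n^3 + 12*n^2 + 62*n + w^2*(-24*n - 96) + w*(-14*n^2 + 22*n + 312) - 72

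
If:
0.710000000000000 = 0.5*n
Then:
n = 1.42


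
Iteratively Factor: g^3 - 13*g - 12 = (g + 1)*(g^2 - g - 12) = (g + 1)*(g + 3)*(g - 4)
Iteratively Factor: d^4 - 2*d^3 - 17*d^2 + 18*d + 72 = (d + 3)*(d^3 - 5*d^2 - 2*d + 24) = (d + 2)*(d + 3)*(d^2 - 7*d + 12) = (d - 4)*(d + 2)*(d + 3)*(d - 3)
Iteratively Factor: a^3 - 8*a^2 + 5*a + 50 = (a - 5)*(a^2 - 3*a - 10) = (a - 5)^2*(a + 2)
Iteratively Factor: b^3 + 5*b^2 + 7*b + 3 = (b + 1)*(b^2 + 4*b + 3) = (b + 1)*(b + 3)*(b + 1)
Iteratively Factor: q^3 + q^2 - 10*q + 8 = (q + 4)*(q^2 - 3*q + 2) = (q - 1)*(q + 4)*(q - 2)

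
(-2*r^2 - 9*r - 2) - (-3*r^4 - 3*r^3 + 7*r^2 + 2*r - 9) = 3*r^4 + 3*r^3 - 9*r^2 - 11*r + 7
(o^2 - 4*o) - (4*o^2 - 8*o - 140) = -3*o^2 + 4*o + 140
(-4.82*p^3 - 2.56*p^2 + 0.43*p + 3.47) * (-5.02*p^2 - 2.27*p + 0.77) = 24.1964*p^5 + 23.7926*p^4 - 0.0587999999999997*p^3 - 20.3667*p^2 - 7.5458*p + 2.6719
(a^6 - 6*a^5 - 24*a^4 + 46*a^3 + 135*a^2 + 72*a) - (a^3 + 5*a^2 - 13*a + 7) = a^6 - 6*a^5 - 24*a^4 + 45*a^3 + 130*a^2 + 85*a - 7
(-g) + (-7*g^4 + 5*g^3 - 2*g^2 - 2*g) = -7*g^4 + 5*g^3 - 2*g^2 - 3*g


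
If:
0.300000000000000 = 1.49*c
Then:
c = 0.20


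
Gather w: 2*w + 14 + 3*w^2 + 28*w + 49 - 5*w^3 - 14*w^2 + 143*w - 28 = -5*w^3 - 11*w^2 + 173*w + 35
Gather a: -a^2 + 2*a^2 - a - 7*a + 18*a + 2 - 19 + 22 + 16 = a^2 + 10*a + 21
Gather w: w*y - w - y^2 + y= w*(y - 1) - y^2 + y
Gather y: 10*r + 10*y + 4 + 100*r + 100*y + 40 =110*r + 110*y + 44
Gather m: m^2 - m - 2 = m^2 - m - 2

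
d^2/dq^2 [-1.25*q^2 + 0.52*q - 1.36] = -2.50000000000000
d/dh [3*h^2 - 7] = 6*h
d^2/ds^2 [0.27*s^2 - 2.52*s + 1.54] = 0.540000000000000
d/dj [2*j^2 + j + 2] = 4*j + 1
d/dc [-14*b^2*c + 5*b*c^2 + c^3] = -14*b^2 + 10*b*c + 3*c^2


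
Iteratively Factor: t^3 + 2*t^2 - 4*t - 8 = (t + 2)*(t^2 - 4) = (t - 2)*(t + 2)*(t + 2)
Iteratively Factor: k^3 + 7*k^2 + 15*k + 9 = (k + 3)*(k^2 + 4*k + 3) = (k + 3)^2*(k + 1)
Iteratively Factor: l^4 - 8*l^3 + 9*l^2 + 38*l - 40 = (l + 2)*(l^3 - 10*l^2 + 29*l - 20) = (l - 5)*(l + 2)*(l^2 - 5*l + 4) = (l - 5)*(l - 4)*(l + 2)*(l - 1)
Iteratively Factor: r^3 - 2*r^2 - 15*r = (r - 5)*(r^2 + 3*r) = (r - 5)*(r + 3)*(r)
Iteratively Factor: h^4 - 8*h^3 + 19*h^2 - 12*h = (h - 4)*(h^3 - 4*h^2 + 3*h) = (h - 4)*(h - 1)*(h^2 - 3*h) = (h - 4)*(h - 3)*(h - 1)*(h)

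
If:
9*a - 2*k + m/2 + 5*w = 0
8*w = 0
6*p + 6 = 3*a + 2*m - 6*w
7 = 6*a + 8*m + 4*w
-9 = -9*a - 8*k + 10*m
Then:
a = 16/51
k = 855/544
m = 87/136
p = -257/408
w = 0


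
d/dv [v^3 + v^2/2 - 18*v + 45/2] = 3*v^2 + v - 18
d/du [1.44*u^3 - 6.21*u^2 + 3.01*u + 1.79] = 4.32*u^2 - 12.42*u + 3.01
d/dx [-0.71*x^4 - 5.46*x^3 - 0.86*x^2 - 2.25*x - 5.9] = -2.84*x^3 - 16.38*x^2 - 1.72*x - 2.25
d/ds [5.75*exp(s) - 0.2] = 5.75*exp(s)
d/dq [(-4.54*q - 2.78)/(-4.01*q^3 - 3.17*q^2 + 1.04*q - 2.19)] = (-36.4108*q^3 - 47.8352*q^2 - 17.6252*q + 12.8338)/(16.0801*q^6 + 25.4234*q^5 + 1.7081*q^4 + 10.9702*q^3 + 14.9662*q^2 - 4.5552*q + 4.7961)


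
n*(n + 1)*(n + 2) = n^3 + 3*n^2 + 2*n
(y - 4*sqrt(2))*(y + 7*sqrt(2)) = y^2 + 3*sqrt(2)*y - 56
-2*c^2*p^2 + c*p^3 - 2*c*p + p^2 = p*(-2*c + p)*(c*p + 1)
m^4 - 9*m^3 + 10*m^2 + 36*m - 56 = (m - 7)*(m - 2)^2*(m + 2)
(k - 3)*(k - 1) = k^2 - 4*k + 3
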